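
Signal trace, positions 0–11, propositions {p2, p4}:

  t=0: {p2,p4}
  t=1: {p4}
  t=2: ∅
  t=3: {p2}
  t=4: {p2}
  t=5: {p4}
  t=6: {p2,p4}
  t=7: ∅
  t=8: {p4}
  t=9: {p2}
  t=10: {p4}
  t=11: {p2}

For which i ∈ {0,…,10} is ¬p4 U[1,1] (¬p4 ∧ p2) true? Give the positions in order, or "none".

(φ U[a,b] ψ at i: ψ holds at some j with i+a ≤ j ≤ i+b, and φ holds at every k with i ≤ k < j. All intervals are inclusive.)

Evaluate at each i in [0,10]:
  i=0: ✗ (no rhs in [1,1])
  i=1: ✗ (no rhs in [2,2])
  i=2: ✓ (rhs at j=3; lhs holds on [2,2])
  i=3: ✓ (rhs at j=4; lhs holds on [3,3])
  i=4: ✗ (no rhs in [5,5])
  i=5: ✗ (no rhs in [6,6])
  i=6: ✗ (no rhs in [7,7])
  i=7: ✗ (no rhs in [8,8])
  i=8: ✗ (lhs fails at k=8 before rhs at j=9)
  i=9: ✗ (no rhs in [10,10])
  i=10: ✗ (lhs fails at k=10 before rhs at j=11)

2, 3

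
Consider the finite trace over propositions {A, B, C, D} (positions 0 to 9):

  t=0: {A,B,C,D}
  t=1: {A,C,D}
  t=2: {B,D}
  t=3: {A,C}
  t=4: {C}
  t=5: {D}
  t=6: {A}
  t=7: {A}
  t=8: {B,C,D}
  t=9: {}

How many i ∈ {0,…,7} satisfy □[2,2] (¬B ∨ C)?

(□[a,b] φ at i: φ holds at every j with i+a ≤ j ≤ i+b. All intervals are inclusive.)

Evaluate at each i in [0,7]:
  i=0: ✗ (fails at j=2)
  i=1: ✓ (all of [3,3])
  i=2: ✓ (all of [4,4])
  i=3: ✓ (all of [5,5])
  i=4: ✓ (all of [6,6])
  i=5: ✓ (all of [7,7])
  i=6: ✓ (all of [8,8])
  i=7: ✓ (all of [9,9])
Positions where it holds: {1, 2, 3, 4, 5, 6, 7} → 7.

7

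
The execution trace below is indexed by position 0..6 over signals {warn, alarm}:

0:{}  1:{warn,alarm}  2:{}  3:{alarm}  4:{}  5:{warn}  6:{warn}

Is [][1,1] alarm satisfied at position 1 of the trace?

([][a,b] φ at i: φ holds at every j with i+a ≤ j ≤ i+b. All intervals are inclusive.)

Check alarm at every j in [2,2]:
  j=2: false
Fails at j=2 → formula fails.

Does not hold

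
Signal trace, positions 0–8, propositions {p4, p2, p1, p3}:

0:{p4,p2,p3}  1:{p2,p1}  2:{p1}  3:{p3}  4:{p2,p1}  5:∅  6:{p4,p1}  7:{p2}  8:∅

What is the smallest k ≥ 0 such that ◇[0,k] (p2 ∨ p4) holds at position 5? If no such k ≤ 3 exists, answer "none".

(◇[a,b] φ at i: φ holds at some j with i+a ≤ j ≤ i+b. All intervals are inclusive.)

1

Scan j = 5,6,… for (p2 ∨ p4):
  j=5: fails
  j=6: holds
First hit at j=6, so smallest k = 6-5 = 1.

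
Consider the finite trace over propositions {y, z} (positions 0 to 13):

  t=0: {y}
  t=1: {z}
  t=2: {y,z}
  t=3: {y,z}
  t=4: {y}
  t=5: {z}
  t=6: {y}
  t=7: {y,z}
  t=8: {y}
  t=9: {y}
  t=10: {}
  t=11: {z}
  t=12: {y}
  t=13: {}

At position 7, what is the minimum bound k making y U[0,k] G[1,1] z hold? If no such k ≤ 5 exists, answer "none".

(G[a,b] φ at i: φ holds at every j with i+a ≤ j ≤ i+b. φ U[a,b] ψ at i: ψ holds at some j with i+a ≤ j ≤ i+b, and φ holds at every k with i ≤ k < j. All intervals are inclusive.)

3

Need earliest j ≥ 7 with G[1,1] z, and y at every k in [7,j-1].
  j=7: rhs fails.
  j=8: rhs fails.
  j=9: rhs fails.
  j=10: rhs holds; lhs holds on [7,9]. k = 3.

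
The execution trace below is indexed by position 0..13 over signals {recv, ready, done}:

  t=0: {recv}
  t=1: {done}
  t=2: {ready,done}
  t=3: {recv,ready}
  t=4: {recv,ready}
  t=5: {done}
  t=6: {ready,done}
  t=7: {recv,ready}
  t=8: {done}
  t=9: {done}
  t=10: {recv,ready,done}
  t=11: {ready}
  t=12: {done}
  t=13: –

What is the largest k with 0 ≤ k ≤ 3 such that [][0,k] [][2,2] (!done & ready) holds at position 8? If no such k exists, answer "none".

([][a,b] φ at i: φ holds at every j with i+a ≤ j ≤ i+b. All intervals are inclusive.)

[][2,2] (!done & ready) must hold from j=8 onward; find where it first fails.
  j=8: fails → no k works.

none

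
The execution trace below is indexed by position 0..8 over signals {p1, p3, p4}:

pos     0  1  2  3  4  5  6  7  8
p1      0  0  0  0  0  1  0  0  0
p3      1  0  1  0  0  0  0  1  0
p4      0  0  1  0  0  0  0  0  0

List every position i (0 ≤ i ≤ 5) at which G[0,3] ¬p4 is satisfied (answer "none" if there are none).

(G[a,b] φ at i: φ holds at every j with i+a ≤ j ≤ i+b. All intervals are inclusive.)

3, 4, 5

Evaluate at each i in [0,5]:
  i=0: ✗ (fails at j=2)
  i=1: ✗ (fails at j=2)
  i=2: ✗ (fails at j=2)
  i=3: ✓ (all of [3,6])
  i=4: ✓ (all of [4,7])
  i=5: ✓ (all of [5,8])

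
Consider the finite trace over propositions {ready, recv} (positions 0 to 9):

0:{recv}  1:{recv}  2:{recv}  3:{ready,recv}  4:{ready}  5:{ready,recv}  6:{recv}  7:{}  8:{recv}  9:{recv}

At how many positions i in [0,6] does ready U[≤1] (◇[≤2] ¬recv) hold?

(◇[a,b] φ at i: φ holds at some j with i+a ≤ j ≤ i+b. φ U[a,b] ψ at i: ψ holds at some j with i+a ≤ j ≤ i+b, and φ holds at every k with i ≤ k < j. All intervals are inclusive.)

5

Evaluate at each i in [0,6]:
  i=0: ✗ (no rhs in [0,1])
  i=1: ✗ (lhs fails at k=1 before rhs at j=2)
  i=2: ✓ (rhs at j=2)
  i=3: ✓ (rhs at j=3)
  i=4: ✓ (rhs at j=4)
  i=5: ✓ (rhs at j=5)
  i=6: ✓ (rhs at j=6)
Positions where it holds: {2, 3, 4, 5, 6} → 5.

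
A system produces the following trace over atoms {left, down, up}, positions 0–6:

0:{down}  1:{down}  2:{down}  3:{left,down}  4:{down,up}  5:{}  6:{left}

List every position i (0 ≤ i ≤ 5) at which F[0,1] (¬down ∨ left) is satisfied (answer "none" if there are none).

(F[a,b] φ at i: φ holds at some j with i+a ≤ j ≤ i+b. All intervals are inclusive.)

2, 3, 4, 5

Evaluate at each i in [0,5]:
  i=0: ✗ (none in [0,1])
  i=1: ✗ (none in [1,2])
  i=2: ✓ (witness j=3)
  i=3: ✓ (witness j=3)
  i=4: ✓ (witness j=5)
  i=5: ✓ (witness j=5)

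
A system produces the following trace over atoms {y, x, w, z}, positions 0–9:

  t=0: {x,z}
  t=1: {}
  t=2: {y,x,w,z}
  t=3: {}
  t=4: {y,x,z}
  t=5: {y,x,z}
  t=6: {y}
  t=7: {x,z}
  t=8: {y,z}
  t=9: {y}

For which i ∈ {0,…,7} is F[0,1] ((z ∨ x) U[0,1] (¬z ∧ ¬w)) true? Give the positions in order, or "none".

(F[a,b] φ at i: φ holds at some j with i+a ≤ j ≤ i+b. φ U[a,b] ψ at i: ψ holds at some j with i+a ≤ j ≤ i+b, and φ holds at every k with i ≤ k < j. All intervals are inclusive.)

Evaluate at each i in [0,7]:
  i=0: ✓ (witness j=0)
  i=1: ✓ (witness j=1)
  i=2: ✓ (witness j=2)
  i=3: ✓ (witness j=3)
  i=4: ✓ (witness j=5)
  i=5: ✓ (witness j=5)
  i=6: ✓ (witness j=6)
  i=7: ✓ (witness j=8)

0, 1, 2, 3, 4, 5, 6, 7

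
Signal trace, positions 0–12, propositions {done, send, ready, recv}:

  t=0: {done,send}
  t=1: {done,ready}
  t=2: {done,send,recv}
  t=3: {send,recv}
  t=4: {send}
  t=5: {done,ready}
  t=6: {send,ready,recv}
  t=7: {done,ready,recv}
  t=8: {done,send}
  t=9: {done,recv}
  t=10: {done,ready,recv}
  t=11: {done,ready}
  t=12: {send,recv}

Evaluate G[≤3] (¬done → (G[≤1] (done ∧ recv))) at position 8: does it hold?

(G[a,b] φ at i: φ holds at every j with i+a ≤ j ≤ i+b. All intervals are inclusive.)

Check (¬done → (G[≤1] (done ∧ recv))) at every j in [8,11]:
  j=8: antecedent false → ✓
  j=9: antecedent false → ✓
  j=10: antecedent false → ✓
  j=11: antecedent false → ✓
All positions satisfy it → formula holds.

Holds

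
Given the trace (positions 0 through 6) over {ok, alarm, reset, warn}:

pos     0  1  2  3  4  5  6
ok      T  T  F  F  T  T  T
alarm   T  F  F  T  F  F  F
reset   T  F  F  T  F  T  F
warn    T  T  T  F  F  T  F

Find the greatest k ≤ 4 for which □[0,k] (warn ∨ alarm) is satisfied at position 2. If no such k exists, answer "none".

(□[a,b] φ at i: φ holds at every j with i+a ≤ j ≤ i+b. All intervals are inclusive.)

(warn ∨ alarm) must hold from j=2 onward; find where it first fails.
  j=2: holds
  j=3: holds
  j=4: fails
Holds on [2,3], so largest k = 1.

1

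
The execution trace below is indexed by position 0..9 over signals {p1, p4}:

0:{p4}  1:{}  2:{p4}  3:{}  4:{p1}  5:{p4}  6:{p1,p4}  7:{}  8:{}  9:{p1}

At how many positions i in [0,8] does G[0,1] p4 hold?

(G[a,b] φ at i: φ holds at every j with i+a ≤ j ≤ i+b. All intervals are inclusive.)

Evaluate at each i in [0,8]:
  i=0: ✗ (fails at j=1)
  i=1: ✗ (fails at j=1)
  i=2: ✗ (fails at j=3)
  i=3: ✗ (fails at j=3)
  i=4: ✗ (fails at j=4)
  i=5: ✓ (all of [5,6])
  i=6: ✗ (fails at j=7)
  i=7: ✗ (fails at j=7)
  i=8: ✗ (fails at j=8)
Positions where it holds: {5} → 1.

1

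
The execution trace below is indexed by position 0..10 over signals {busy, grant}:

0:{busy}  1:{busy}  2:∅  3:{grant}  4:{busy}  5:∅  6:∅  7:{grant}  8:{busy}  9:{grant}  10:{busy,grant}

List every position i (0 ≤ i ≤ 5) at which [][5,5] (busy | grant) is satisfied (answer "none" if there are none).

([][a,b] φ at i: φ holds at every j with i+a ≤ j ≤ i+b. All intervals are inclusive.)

Evaluate at each i in [0,5]:
  i=0: ✗ (fails at j=5)
  i=1: ✗ (fails at j=6)
  i=2: ✓ (all of [7,7])
  i=3: ✓ (all of [8,8])
  i=4: ✓ (all of [9,9])
  i=5: ✓ (all of [10,10])

2, 3, 4, 5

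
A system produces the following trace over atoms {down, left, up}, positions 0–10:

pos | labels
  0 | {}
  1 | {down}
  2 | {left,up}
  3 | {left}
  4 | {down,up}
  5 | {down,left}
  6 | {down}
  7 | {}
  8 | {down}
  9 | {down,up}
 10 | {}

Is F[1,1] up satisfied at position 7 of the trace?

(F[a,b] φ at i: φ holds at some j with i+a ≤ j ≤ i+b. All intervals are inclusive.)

Check up at each j in [8,8]:
  j=8: false
No position in the window satisfies it → formula fails.

Does not hold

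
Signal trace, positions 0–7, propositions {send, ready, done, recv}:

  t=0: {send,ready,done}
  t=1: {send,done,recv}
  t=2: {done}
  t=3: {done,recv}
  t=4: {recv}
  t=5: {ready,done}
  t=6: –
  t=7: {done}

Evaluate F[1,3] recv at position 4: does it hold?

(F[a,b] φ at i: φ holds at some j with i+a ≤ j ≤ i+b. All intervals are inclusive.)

Check recv at each j in [5,7]:
  j=5: false
  j=6: false
  j=7: false
No position in the window satisfies it → formula fails.

False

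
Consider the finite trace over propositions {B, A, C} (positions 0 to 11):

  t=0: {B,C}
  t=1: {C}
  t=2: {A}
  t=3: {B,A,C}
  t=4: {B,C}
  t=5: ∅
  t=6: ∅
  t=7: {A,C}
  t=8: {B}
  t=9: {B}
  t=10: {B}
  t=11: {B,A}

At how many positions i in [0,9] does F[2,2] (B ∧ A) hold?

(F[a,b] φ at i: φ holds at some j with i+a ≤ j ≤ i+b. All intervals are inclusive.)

2

Evaluate at each i in [0,9]:
  i=0: ✗ (none in [2,2])
  i=1: ✓ (witness j=3)
  i=2: ✗ (none in [4,4])
  i=3: ✗ (none in [5,5])
  i=4: ✗ (none in [6,6])
  i=5: ✗ (none in [7,7])
  i=6: ✗ (none in [8,8])
  i=7: ✗ (none in [9,9])
  i=8: ✗ (none in [10,10])
  i=9: ✓ (witness j=11)
Positions where it holds: {1, 9} → 2.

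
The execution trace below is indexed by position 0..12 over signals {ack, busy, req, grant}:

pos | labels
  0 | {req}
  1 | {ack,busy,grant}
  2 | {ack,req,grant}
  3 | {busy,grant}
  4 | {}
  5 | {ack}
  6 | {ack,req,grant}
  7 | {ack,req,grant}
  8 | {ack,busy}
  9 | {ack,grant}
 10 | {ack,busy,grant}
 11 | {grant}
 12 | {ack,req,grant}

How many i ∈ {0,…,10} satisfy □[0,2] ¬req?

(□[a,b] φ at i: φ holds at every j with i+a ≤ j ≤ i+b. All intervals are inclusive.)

3

Evaluate at each i in [0,10]:
  i=0: ✗ (fails at j=0)
  i=1: ✗ (fails at j=2)
  i=2: ✗ (fails at j=2)
  i=3: ✓ (all of [3,5])
  i=4: ✗ (fails at j=6)
  i=5: ✗ (fails at j=6)
  i=6: ✗ (fails at j=6)
  i=7: ✗ (fails at j=7)
  i=8: ✓ (all of [8,10])
  i=9: ✓ (all of [9,11])
  i=10: ✗ (fails at j=12)
Positions where it holds: {3, 8, 9} → 3.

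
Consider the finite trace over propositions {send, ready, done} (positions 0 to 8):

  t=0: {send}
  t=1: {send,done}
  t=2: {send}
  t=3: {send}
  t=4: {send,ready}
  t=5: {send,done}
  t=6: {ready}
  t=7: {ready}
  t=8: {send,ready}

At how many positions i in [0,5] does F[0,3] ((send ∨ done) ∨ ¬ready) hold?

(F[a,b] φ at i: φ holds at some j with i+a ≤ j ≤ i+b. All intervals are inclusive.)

Evaluate at each i in [0,5]:
  i=0: ✓ (witness j=0)
  i=1: ✓ (witness j=1)
  i=2: ✓ (witness j=2)
  i=3: ✓ (witness j=3)
  i=4: ✓ (witness j=4)
  i=5: ✓ (witness j=5)
Positions where it holds: {0, 1, 2, 3, 4, 5} → 6.

6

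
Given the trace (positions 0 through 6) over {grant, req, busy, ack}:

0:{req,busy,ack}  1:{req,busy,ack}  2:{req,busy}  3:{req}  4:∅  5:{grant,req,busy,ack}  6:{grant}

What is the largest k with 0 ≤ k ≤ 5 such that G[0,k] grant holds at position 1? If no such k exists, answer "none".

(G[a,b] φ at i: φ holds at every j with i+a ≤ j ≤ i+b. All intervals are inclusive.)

none

grant must hold from j=1 onward; find where it first fails.
  j=1: fails → no k works.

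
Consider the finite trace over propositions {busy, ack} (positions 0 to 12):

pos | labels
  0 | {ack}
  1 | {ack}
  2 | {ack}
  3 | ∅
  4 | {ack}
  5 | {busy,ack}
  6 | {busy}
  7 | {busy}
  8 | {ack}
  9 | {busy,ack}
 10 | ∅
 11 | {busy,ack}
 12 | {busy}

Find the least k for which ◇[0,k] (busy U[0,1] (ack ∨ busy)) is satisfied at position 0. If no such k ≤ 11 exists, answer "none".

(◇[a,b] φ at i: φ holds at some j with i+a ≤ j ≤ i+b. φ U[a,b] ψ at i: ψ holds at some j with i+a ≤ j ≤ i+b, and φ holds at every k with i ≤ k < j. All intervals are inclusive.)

0

Scan j = 0,1,… for (busy U[0,1] (ack ∨ busy)):
  j=0: holds
First hit at j=0, so smallest k = 0-0 = 0.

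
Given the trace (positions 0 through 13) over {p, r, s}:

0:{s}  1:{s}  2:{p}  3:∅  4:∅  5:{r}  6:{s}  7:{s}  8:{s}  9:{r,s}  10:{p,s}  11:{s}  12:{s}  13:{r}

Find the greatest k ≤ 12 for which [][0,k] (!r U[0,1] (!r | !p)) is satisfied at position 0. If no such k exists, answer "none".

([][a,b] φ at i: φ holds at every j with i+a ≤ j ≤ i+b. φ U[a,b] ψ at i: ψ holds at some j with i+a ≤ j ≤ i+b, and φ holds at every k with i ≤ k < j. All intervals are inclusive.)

(!r U[0,1] (!r | !p)) must hold from j=0 onward; find where it first fails.
  j=0: holds
  j=1: holds
  j=2: holds
  j=3: holds
  j=4: holds
  j=5: holds
  j=6: holds
  j=7: holds
  j=8: holds
  j=9: holds
  j=10: holds
  j=11: holds
  j=12: holds
Holds through j=12; largest k = 12.

12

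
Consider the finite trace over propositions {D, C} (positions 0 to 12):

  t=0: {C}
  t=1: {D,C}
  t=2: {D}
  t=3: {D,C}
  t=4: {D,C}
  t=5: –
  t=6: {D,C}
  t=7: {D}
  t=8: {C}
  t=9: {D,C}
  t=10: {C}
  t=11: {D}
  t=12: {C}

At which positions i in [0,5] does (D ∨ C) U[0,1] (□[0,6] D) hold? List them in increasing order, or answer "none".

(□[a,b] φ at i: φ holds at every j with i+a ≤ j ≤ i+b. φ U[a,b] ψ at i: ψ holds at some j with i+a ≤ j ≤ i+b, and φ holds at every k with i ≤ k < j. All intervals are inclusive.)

none

Evaluate at each i in [0,5]:
  i=0: ✗ (no rhs in [0,1])
  i=1: ✗ (no rhs in [1,2])
  i=2: ✗ (no rhs in [2,3])
  i=3: ✗ (no rhs in [3,4])
  i=4: ✗ (no rhs in [4,5])
  i=5: ✗ (no rhs in [5,6])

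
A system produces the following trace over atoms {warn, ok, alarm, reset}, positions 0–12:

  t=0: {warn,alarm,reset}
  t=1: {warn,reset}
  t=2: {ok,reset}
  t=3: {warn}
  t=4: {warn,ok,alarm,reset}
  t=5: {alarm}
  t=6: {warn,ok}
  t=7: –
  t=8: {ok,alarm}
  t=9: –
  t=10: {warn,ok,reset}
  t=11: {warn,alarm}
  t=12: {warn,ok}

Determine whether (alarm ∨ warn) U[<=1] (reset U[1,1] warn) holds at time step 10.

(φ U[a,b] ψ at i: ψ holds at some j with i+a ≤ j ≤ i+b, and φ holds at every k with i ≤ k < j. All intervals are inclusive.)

Holds

Need some j in [10,11] with (reset U[1,1] warn), and (alarm ∨ warn) at every k in [10,j-1].
  j=10: (reset U[1,1] warn) holds; no prefix to check → satisfied.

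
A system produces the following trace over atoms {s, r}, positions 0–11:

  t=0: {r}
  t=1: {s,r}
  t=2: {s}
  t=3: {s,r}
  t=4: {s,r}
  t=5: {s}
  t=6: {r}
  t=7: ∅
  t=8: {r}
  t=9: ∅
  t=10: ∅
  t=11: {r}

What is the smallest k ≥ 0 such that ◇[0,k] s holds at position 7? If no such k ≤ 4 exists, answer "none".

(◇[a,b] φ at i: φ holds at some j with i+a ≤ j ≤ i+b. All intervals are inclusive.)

Scan j = 7,8,… for s:
  j=7: fails
  j=8: fails
  j=9: fails
  j=10: fails
  j=11: fails
No j in [7,11] satisfies it → none.

none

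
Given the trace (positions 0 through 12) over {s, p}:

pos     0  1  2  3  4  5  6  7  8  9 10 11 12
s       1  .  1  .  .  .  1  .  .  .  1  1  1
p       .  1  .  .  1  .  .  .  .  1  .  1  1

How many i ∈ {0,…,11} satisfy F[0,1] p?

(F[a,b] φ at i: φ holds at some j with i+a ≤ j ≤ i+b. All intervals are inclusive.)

8

Evaluate at each i in [0,11]:
  i=0: ✓ (witness j=1)
  i=1: ✓ (witness j=1)
  i=2: ✗ (none in [2,3])
  i=3: ✓ (witness j=4)
  i=4: ✓ (witness j=4)
  i=5: ✗ (none in [5,6])
  i=6: ✗ (none in [6,7])
  i=7: ✗ (none in [7,8])
  i=8: ✓ (witness j=9)
  i=9: ✓ (witness j=9)
  i=10: ✓ (witness j=11)
  i=11: ✓ (witness j=11)
Positions where it holds: {0, 1, 3, 4, 8, 9, 10, 11} → 8.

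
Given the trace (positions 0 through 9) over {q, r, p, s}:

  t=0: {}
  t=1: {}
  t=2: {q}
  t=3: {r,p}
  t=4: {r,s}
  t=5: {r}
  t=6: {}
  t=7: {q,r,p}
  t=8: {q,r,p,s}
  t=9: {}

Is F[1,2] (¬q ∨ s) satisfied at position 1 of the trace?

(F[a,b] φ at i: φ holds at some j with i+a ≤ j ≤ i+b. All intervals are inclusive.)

True

Check (¬q ∨ s) at each j in [2,3]:
  j=2: false
  j=3: true
Found at j=3 → formula holds.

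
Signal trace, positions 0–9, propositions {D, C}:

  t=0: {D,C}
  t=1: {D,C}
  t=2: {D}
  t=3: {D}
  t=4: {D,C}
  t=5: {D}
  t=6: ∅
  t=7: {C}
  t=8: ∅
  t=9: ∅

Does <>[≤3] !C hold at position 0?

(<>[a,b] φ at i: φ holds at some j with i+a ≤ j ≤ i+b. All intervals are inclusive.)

Check !C at each j in [0,3]:
  j=0: false
  j=1: false
  j=2: true
  j=3: true
Found at j=2 → formula holds.

Holds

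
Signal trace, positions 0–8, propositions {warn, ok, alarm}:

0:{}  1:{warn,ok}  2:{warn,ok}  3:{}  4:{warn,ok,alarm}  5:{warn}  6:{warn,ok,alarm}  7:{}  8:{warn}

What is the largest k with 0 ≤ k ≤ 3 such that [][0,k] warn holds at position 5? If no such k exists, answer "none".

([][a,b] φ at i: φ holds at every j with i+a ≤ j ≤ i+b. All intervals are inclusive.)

warn must hold from j=5 onward; find where it first fails.
  j=5: holds
  j=6: holds
  j=7: fails
Holds on [5,6], so largest k = 1.

1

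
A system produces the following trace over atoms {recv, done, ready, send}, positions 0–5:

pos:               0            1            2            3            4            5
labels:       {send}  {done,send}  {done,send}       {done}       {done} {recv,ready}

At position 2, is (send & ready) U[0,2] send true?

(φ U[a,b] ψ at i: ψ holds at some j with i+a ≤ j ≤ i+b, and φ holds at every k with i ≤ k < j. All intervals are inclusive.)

Need some j in [2,4] with send, and (send & ready) at every k in [2,j-1].
  j=2: send holds; no prefix to check → satisfied.

Yes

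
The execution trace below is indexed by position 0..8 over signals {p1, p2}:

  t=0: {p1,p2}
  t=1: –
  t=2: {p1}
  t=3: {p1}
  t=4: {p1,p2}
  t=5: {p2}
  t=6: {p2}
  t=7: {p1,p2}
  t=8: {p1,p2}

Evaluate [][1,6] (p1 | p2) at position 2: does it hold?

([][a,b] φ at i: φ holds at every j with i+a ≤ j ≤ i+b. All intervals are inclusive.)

Check (p1 | p2) at every j in [3,8]:
  j=3: true
  j=4: true
  j=5: true
  j=6: true
  j=7: true
  j=8: true
All positions satisfy it → formula holds.

True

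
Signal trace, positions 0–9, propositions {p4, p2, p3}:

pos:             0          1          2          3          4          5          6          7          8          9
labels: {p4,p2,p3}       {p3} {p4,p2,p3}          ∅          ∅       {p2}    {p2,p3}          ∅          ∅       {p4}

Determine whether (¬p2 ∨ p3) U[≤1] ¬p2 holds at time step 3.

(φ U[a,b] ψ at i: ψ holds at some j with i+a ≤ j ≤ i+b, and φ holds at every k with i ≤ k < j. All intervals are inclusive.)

Need some j in [3,4] with ¬p2, and (¬p2 ∨ p3) at every k in [3,j-1].
  j=3: ¬p2 holds; no prefix to check → satisfied.

Holds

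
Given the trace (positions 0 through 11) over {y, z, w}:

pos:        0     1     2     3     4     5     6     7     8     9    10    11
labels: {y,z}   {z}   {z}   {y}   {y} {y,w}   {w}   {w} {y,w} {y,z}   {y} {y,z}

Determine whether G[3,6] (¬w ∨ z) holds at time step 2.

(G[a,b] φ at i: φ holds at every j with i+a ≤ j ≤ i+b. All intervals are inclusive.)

Does not hold

Check (¬w ∨ z) at every j in [5,8]:
  j=5: false
  j=6: false
  j=7: false
  j=8: false
Fails at j=5 → formula fails.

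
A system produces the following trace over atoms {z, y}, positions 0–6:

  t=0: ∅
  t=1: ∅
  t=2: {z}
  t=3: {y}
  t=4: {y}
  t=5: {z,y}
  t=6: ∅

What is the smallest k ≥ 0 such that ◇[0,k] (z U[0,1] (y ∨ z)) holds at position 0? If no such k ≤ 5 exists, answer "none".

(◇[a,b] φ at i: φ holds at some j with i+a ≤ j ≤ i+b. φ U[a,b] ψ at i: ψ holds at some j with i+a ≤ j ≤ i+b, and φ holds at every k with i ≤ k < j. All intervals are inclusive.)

2

Scan j = 0,1,… for (z U[0,1] (y ∨ z)):
  j=0: fails
  j=1: fails
  j=2: holds
First hit at j=2, so smallest k = 2-0 = 2.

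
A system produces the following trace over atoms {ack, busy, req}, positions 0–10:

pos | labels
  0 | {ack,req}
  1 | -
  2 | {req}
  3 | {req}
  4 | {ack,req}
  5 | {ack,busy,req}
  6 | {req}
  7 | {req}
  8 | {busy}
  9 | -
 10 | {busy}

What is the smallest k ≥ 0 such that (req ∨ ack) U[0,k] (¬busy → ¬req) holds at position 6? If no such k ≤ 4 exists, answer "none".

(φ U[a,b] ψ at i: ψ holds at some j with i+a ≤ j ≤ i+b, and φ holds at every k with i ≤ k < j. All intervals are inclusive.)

Need earliest j ≥ 6 with (¬busy → ¬req), and (req ∨ ack) at every k in [6,j-1].
  j=6: rhs fails.
  j=7: rhs fails.
  j=8: rhs holds; lhs holds on [6,7]. k = 2.

2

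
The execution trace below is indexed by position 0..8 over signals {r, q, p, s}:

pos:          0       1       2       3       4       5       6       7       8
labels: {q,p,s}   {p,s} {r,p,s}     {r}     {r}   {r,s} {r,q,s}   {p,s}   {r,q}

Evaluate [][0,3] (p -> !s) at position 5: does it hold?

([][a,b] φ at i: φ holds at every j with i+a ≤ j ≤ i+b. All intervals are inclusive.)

Check (p -> !s) at every j in [5,8]:
  j=5: antecedent false → ✓
  j=6: antecedent false → ✓
  j=7: antecedent true; consequent false → ✗
  j=8: antecedent false → ✓
Fails at j=7 → formula fails.

Does not hold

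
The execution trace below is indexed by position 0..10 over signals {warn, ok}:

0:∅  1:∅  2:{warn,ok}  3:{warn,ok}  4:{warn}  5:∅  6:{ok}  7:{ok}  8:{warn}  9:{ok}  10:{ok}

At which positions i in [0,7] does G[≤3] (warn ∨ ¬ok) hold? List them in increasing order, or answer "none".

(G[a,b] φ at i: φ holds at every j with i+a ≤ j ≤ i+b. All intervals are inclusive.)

0, 1, 2

Evaluate at each i in [0,7]:
  i=0: ✓ (all of [0,3])
  i=1: ✓ (all of [1,4])
  i=2: ✓ (all of [2,5])
  i=3: ✗ (fails at j=6)
  i=4: ✗ (fails at j=6)
  i=5: ✗ (fails at j=6)
  i=6: ✗ (fails at j=6)
  i=7: ✗ (fails at j=7)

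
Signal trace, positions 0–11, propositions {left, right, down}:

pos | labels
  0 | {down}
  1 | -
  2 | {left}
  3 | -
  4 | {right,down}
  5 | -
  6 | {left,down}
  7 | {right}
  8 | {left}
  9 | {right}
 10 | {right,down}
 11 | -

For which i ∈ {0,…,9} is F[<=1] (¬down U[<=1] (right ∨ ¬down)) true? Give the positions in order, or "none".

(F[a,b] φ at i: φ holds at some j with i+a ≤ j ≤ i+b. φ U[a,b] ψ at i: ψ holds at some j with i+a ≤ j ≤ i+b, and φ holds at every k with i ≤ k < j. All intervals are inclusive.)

0, 1, 2, 3, 4, 5, 6, 7, 8, 9

Evaluate at each i in [0,9]:
  i=0: ✓ (witness j=1)
  i=1: ✓ (witness j=1)
  i=2: ✓ (witness j=2)
  i=3: ✓ (witness j=3)
  i=4: ✓ (witness j=4)
  i=5: ✓ (witness j=5)
  i=6: ✓ (witness j=7)
  i=7: ✓ (witness j=7)
  i=8: ✓ (witness j=8)
  i=9: ✓ (witness j=9)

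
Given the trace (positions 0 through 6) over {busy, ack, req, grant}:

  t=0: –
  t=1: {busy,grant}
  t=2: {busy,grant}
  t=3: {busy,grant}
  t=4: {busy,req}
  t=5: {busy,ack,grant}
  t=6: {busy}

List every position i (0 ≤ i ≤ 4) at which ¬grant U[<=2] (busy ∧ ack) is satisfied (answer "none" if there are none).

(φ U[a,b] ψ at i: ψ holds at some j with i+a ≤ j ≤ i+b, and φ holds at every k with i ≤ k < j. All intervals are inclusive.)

Evaluate at each i in [0,4]:
  i=0: ✗ (no rhs in [0,2])
  i=1: ✗ (no rhs in [1,3])
  i=2: ✗ (no rhs in [2,4])
  i=3: ✗ (lhs fails at k=3 before rhs at j=5)
  i=4: ✓ (rhs at j=5; lhs holds on [4,4])

4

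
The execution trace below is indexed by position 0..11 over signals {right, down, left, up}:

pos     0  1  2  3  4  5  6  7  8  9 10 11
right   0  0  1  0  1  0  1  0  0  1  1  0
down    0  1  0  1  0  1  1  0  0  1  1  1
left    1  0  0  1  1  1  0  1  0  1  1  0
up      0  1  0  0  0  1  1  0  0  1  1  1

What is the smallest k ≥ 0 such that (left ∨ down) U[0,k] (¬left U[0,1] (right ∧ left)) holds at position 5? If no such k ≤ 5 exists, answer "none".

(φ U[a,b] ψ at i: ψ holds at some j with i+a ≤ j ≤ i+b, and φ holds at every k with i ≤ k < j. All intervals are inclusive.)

3

Need earliest j ≥ 5 with (¬left U[0,1] (right ∧ left)), and (left ∨ down) at every k in [5,j-1].
  j=5: rhs fails.
  j=6: rhs fails.
  j=7: rhs fails.
  j=8: rhs holds; lhs holds on [5,7]. k = 3.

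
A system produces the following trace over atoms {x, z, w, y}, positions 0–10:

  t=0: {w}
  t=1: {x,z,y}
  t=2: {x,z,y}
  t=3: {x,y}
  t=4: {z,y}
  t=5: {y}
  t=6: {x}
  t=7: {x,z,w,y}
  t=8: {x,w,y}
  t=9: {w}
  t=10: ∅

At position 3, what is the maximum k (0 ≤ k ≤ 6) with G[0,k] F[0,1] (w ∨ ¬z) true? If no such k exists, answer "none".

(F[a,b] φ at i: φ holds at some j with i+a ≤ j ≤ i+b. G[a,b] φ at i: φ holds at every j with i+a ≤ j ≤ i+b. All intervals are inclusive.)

F[0,1] (w ∨ ¬z) must hold from j=3 onward; find where it first fails.
  j=3: holds
  j=4: holds
  j=5: holds
  j=6: holds
  j=7: holds
  j=8: holds
  j=9: holds
Holds through j=9; largest k = 6.

6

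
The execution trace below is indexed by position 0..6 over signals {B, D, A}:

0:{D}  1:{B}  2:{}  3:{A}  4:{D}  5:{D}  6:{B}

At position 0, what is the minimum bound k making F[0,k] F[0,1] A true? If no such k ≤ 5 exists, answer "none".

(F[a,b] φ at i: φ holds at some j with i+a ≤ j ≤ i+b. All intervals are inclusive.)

2

Scan j = 0,1,… for F[0,1] A:
  j=0: fails
  j=1: fails
  j=2: holds
First hit at j=2, so smallest k = 2-0 = 2.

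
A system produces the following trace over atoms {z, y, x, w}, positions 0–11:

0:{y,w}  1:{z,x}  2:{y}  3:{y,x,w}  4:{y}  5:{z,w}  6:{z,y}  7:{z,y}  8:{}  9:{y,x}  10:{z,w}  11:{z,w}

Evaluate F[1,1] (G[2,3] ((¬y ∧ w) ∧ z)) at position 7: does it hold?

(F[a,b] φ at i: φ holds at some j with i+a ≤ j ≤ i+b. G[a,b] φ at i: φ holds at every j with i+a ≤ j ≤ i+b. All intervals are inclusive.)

Yes

Check G[2,3] ((¬y ∧ w) ∧ z) at each j in [8,8]:
  j=8: holds on [10,11]
Found at j=8 → formula holds.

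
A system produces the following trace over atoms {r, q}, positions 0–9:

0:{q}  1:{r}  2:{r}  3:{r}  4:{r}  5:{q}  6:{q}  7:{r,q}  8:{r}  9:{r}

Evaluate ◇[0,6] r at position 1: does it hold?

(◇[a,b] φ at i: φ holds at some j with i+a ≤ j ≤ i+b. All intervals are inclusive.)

Check r at each j in [1,7]:
  j=1: true
  j=2: true
  j=3: true
  j=4: true
  j=5: false
  j=6: false
  j=7: true
Found at j=1 → formula holds.

True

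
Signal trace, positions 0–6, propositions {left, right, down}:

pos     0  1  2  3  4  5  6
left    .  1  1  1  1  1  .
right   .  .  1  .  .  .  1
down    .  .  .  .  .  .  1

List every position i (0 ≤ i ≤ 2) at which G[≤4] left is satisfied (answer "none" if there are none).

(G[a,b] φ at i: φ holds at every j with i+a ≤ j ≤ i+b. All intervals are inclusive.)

1

Evaluate at each i in [0,2]:
  i=0: ✗ (fails at j=0)
  i=1: ✓ (all of [1,5])
  i=2: ✗ (fails at j=6)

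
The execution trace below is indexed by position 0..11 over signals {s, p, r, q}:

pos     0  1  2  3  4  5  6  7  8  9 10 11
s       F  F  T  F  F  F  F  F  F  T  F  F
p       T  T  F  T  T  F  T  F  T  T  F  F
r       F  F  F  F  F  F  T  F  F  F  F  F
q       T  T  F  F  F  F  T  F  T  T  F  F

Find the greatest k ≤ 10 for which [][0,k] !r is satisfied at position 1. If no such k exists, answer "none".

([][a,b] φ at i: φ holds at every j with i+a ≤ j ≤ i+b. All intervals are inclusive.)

!r must hold from j=1 onward; find where it first fails.
  j=1: holds
  j=2: holds
  j=3: holds
  j=4: holds
  j=5: holds
  j=6: fails
Holds on [1,5], so largest k = 4.

4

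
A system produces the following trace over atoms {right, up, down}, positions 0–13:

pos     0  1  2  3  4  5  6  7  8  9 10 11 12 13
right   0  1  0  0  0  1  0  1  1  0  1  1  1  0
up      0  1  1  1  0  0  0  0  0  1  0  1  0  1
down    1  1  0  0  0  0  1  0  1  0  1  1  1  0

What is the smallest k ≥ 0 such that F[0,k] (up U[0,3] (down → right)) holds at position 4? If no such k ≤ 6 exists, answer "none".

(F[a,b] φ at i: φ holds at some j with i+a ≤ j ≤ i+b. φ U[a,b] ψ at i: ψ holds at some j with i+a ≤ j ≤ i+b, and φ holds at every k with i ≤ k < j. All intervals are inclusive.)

0

Scan j = 4,5,… for (up U[0,3] (down → right)):
  j=4: holds
First hit at j=4, so smallest k = 4-4 = 0.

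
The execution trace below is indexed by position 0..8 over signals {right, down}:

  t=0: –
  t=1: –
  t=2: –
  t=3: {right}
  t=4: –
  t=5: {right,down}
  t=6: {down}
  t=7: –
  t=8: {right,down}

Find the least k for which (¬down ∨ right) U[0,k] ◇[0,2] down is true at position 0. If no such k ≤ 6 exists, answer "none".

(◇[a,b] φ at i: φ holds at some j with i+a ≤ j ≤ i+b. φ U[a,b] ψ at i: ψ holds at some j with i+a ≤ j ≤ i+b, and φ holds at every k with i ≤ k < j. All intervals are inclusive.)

3

Need earliest j ≥ 0 with ◇[0,2] down, and (¬down ∨ right) at every k in [0,j-1].
  j=0: rhs fails.
  j=1: rhs fails.
  j=2: rhs fails.
  j=3: rhs holds; lhs holds on [0,2]. k = 3.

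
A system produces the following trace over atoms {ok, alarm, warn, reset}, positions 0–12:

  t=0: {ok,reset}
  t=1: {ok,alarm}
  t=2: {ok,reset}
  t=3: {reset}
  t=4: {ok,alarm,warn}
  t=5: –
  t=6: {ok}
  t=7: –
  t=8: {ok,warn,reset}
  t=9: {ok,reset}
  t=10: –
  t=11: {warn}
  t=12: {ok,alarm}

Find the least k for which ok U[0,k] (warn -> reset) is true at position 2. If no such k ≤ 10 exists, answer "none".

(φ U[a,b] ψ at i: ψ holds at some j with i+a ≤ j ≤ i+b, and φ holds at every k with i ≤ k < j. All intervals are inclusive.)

Need earliest j ≥ 2 with (warn -> reset), and ok at every k in [2,j-1].
  j=2: rhs holds (empty prefix). k = 0.

0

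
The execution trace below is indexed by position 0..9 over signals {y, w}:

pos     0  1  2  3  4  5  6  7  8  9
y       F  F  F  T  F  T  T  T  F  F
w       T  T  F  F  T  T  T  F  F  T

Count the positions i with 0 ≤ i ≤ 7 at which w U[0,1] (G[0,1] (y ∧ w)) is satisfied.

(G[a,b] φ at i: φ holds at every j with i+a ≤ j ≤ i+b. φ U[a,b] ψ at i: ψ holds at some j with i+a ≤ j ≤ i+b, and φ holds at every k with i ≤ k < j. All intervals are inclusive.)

Evaluate at each i in [0,7]:
  i=0: ✗ (no rhs in [0,1])
  i=1: ✗ (no rhs in [1,2])
  i=2: ✗ (no rhs in [2,3])
  i=3: ✗ (no rhs in [3,4])
  i=4: ✓ (rhs at j=5; lhs holds on [4,4])
  i=5: ✓ (rhs at j=5)
  i=6: ✗ (no rhs in [6,7])
  i=7: ✗ (no rhs in [7,8])
Positions where it holds: {4, 5} → 2.

2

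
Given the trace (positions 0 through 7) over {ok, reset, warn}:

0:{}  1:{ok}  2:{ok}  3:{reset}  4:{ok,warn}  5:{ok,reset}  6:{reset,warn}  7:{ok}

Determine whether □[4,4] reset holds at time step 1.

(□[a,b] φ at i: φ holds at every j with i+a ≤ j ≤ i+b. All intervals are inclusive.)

Check reset at every j in [5,5]:
  j=5: true
All positions satisfy it → formula holds.

True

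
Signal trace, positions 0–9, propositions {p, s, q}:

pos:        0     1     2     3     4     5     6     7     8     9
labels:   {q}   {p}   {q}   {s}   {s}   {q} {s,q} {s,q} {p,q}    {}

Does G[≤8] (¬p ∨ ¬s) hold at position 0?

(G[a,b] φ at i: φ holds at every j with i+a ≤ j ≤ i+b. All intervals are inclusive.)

Check (¬p ∨ ¬s) at every j in [0,8]:
  j=0: true
  j=1: true
  j=2: true
  j=3: true
  j=4: true
  j=5: true
  j=6: true
  j=7: true
  j=8: true
All positions satisfy it → formula holds.

True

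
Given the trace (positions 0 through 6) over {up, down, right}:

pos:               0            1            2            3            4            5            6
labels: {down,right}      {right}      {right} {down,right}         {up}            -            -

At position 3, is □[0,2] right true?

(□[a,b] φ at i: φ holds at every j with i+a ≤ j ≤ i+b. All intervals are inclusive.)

Check right at every j in [3,5]:
  j=3: true
  j=4: false
  j=5: false
Fails at j=4 → formula fails.

False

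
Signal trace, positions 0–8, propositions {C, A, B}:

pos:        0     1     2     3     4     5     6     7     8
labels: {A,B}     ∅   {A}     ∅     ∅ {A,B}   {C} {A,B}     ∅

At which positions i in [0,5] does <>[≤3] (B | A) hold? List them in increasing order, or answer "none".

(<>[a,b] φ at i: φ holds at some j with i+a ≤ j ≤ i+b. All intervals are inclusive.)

0, 1, 2, 3, 4, 5

Evaluate at each i in [0,5]:
  i=0: ✓ (witness j=0)
  i=1: ✓ (witness j=2)
  i=2: ✓ (witness j=2)
  i=3: ✓ (witness j=5)
  i=4: ✓ (witness j=5)
  i=5: ✓ (witness j=5)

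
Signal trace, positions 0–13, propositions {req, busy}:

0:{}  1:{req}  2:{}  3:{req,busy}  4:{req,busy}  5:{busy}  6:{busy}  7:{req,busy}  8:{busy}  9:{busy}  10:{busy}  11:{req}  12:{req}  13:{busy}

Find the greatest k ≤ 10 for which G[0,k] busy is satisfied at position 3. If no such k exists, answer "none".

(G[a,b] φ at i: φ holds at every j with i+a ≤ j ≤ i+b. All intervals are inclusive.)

7

busy must hold from j=3 onward; find where it first fails.
  j=3: holds
  j=4: holds
  j=5: holds
  j=6: holds
  j=7: holds
  j=8: holds
  j=9: holds
  j=10: holds
  j=11: fails
Holds on [3,10], so largest k = 7.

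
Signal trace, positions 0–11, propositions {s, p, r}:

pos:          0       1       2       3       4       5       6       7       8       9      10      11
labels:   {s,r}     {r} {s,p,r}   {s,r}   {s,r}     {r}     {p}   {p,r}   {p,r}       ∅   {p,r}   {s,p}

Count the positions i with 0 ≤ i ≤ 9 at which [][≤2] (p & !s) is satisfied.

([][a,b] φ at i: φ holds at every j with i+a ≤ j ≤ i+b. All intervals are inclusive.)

Evaluate at each i in [0,9]:
  i=0: ✗ (fails at j=0)
  i=1: ✗ (fails at j=1)
  i=2: ✗ (fails at j=2)
  i=3: ✗ (fails at j=3)
  i=4: ✗ (fails at j=4)
  i=5: ✗ (fails at j=5)
  i=6: ✓ (all of [6,8])
  i=7: ✗ (fails at j=9)
  i=8: ✗ (fails at j=9)
  i=9: ✗ (fails at j=9)
Positions where it holds: {6} → 1.

1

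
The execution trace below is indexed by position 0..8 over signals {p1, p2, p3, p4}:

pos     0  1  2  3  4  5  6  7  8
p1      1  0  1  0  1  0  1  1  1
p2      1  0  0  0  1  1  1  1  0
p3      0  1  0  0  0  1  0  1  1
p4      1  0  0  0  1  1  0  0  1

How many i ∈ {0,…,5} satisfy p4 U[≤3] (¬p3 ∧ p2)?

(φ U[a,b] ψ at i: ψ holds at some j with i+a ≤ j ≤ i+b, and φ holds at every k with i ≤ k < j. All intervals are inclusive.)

3

Evaluate at each i in [0,5]:
  i=0: ✓ (rhs at j=0)
  i=1: ✗ (lhs fails at k=1 before rhs at j=4)
  i=2: ✗ (lhs fails at k=2 before rhs at j=4)
  i=3: ✗ (lhs fails at k=3 before rhs at j=4)
  i=4: ✓ (rhs at j=4)
  i=5: ✓ (rhs at j=6; lhs holds on [5,5])
Positions where it holds: {0, 4, 5} → 3.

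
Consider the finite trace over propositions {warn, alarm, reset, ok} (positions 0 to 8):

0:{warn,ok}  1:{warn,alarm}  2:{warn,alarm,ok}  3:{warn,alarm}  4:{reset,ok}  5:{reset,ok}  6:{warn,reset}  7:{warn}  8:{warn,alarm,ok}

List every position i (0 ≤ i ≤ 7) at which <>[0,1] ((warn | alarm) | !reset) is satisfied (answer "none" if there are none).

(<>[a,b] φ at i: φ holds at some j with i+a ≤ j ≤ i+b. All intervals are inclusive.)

0, 1, 2, 3, 5, 6, 7

Evaluate at each i in [0,7]:
  i=0: ✓ (witness j=0)
  i=1: ✓ (witness j=1)
  i=2: ✓ (witness j=2)
  i=3: ✓ (witness j=3)
  i=4: ✗ (none in [4,5])
  i=5: ✓ (witness j=6)
  i=6: ✓ (witness j=6)
  i=7: ✓ (witness j=7)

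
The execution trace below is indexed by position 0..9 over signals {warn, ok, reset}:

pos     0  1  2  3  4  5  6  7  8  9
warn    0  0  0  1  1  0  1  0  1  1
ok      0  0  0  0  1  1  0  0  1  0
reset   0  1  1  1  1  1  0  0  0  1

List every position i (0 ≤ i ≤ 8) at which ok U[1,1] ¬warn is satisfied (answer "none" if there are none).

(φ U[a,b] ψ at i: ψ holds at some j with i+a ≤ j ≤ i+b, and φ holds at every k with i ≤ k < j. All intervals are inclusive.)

Evaluate at each i in [0,8]:
  i=0: ✗ (lhs fails at k=0 before rhs at j=1)
  i=1: ✗ (lhs fails at k=1 before rhs at j=2)
  i=2: ✗ (no rhs in [3,3])
  i=3: ✗ (no rhs in [4,4])
  i=4: ✓ (rhs at j=5; lhs holds on [4,4])
  i=5: ✗ (no rhs in [6,6])
  i=6: ✗ (lhs fails at k=6 before rhs at j=7)
  i=7: ✗ (no rhs in [8,8])
  i=8: ✗ (no rhs in [9,9])

4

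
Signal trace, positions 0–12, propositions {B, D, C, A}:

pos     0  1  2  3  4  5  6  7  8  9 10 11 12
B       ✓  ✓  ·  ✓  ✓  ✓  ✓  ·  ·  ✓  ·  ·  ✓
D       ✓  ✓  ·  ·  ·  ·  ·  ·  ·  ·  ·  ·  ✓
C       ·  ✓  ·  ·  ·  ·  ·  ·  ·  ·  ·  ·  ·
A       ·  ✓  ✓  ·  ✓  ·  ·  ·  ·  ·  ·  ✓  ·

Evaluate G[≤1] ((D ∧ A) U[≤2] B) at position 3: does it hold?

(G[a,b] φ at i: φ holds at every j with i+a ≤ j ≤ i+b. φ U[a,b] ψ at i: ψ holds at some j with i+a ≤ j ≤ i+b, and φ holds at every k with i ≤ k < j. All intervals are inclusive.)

Check ((D ∧ A) U[≤2] B) at every j in [3,4]:
  j=3: holds
  j=4: holds
All positions satisfy it → formula holds.

Yes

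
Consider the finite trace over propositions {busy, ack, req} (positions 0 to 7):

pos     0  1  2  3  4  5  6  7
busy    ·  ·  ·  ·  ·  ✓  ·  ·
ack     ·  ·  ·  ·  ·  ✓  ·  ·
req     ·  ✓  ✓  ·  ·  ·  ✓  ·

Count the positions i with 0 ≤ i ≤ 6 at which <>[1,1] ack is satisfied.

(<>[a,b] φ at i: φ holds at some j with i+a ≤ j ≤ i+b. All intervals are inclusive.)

1

Evaluate at each i in [0,6]:
  i=0: ✗ (none in [1,1])
  i=1: ✗ (none in [2,2])
  i=2: ✗ (none in [3,3])
  i=3: ✗ (none in [4,4])
  i=4: ✓ (witness j=5)
  i=5: ✗ (none in [6,6])
  i=6: ✗ (none in [7,7])
Positions where it holds: {4} → 1.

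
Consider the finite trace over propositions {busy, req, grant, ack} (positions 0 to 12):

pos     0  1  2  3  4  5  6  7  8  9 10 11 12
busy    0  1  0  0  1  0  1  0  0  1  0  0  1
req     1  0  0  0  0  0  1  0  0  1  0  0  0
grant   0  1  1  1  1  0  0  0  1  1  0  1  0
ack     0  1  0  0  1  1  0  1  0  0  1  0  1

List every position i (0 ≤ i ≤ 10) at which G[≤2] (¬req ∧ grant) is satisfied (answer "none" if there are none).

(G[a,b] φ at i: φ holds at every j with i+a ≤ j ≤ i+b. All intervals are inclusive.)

Evaluate at each i in [0,10]:
  i=0: ✗ (fails at j=0)
  i=1: ✓ (all of [1,3])
  i=2: ✓ (all of [2,4])
  i=3: ✗ (fails at j=5)
  i=4: ✗ (fails at j=5)
  i=5: ✗ (fails at j=5)
  i=6: ✗ (fails at j=6)
  i=7: ✗ (fails at j=7)
  i=8: ✗ (fails at j=9)
  i=9: ✗ (fails at j=9)
  i=10: ✗ (fails at j=10)

1, 2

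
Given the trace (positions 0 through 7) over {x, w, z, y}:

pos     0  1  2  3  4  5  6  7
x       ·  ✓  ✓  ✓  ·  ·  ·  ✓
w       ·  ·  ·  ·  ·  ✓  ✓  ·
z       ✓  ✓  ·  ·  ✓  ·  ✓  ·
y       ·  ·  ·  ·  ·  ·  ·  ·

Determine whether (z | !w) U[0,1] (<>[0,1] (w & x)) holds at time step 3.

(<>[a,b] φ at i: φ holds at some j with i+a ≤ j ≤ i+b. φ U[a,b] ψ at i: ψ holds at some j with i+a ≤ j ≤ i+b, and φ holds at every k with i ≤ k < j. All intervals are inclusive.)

Need some j in [3,4] with <>[0,1] (w & x), and (z | !w) at every k in [3,j-1].
  j=3: <>[0,1] (w & x) — fails (none in [3,4]).
  j=4: <>[0,1] (w & x) — fails (none in [4,5]).
No j in the window works → until fails.

No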